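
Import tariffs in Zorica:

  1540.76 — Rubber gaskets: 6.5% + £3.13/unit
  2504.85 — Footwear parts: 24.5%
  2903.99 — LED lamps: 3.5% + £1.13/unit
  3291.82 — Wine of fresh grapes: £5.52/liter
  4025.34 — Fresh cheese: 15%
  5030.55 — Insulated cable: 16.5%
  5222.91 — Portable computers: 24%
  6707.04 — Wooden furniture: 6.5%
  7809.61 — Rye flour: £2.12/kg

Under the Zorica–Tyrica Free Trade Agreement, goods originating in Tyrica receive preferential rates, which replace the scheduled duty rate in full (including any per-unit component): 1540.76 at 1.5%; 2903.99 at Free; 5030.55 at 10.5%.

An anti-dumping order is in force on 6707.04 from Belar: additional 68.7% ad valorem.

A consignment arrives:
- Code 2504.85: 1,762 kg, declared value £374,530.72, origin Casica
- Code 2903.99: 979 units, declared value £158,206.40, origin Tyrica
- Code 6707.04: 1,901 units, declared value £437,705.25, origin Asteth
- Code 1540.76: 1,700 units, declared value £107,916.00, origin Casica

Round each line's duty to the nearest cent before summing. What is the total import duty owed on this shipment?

£132,546.41

Line 1 (2504.85, Casica, 1,762 kg, £374,530.72):
Base rate for 2504.85 is 24.5%.
Duty = £374,530.72 × 24.5% = £91,760.03.
Line 2 (2903.99, Tyrica, 979 units, £158,206.40):
Base rate for 2903.99 is 3.5% + £1.13/unit.
Origin Tyrica qualifies under the Zorica–Tyrica agreement and 2903.99 is covered: preferential rate Free applies instead.
Duty = £158,206.40 × 0% = £0.00.
Line 3 (6707.04, Asteth, 1,901 units, £437,705.25):
Base rate for 6707.04 is 6.5%.
The additional-duty order on 6707.04 targets Belar, not Asteth; it does not apply.
Duty = £437,705.25 × 6.5% = £28,450.84.
Line 4 (1540.76, Casica, 1,700 units, £107,916.00):
Base rate for 1540.76 is 6.5% + £3.13/unit.
1540.76 has an FTA preferential rate, but origin Casica is not Tyrica; base rate stands.
Duty = £107,916.00 × 6.5% + 1,700 × £3.13 = £12,335.54.
Total = £91,760.03 + £0.00 + £28,450.84 + £12,335.54 = £132,546.41.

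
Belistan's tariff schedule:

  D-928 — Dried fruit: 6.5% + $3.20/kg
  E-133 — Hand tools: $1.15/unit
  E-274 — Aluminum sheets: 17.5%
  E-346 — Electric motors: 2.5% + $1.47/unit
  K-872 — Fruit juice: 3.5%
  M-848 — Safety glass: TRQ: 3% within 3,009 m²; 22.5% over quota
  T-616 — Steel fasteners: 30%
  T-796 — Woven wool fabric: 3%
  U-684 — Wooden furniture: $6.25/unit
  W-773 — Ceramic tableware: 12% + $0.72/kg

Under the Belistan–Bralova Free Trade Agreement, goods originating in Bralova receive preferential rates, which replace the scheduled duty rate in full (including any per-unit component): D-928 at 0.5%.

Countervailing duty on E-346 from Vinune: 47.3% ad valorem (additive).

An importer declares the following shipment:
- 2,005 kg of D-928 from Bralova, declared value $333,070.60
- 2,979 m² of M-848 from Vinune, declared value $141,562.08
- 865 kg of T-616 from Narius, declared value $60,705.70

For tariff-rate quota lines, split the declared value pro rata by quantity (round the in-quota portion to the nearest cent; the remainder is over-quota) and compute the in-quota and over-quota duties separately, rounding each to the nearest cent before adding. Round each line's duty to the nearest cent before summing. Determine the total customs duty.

$24,123.92

Line 1 (D-928, Bralova, 2,005 kg, $333,070.60):
Base rate for D-928 is 6.5% + $3.20/kg.
Origin Bralova qualifies under the Belistan–Bralova agreement and D-928 is covered: preferential rate 0.5% applies instead.
Duty = $333,070.60 × 0.5% = $1,665.35.
Line 2 (M-848, Vinune, 2,979 m², $141,562.08):
Code M-848 is under a tariff-rate quota (threshold 3,009 m²). Quantity 2,979 m² is within the quota, so the in-quota rate 3% applies to the full value.
Duty = $141,562.08 × 3% = $4,246.86.
Line 3 (T-616, Narius, 865 kg, $60,705.70):
Base rate for T-616 is 30%.
Duty = $60,705.70 × 30% = $18,211.71.
Total = $1,665.35 + $4,246.86 + $18,211.71 = $24,123.92.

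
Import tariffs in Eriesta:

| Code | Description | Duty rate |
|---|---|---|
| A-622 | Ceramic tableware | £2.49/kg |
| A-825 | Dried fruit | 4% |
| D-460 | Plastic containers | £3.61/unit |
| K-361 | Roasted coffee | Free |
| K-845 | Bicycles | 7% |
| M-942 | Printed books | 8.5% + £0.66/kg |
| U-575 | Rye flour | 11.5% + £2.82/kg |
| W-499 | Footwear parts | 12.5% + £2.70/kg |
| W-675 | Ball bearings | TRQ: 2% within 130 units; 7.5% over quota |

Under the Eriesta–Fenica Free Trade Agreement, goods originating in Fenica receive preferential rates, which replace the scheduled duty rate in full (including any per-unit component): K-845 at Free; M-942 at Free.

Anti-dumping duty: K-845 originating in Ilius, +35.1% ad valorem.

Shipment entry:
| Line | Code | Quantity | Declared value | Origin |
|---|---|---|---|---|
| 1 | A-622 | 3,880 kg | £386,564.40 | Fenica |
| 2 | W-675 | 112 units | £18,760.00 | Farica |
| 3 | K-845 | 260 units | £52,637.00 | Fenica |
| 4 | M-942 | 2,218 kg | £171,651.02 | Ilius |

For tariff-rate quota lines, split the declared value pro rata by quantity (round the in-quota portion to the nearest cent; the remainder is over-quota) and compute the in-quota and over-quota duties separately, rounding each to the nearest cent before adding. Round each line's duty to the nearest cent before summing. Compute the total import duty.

£26,090.62

Line 1 (A-622, Fenica, 3,880 kg, £386,564.40):
Base rate for A-622 is £2.49/kg.
Origin Fenica is the FTA partner but A-622 is not on the preference list; base rate stands.
Duty = 3,880 × £2.49 = £9,661.20.
Line 2 (W-675, Farica, 112 units, £18,760.00):
Code W-675 is under a tariff-rate quota (threshold 130 units). Quantity 112 units is within the quota, so the in-quota rate 2% applies to the full value.
Duty = £18,760.00 × 2% = £375.20.
Line 3 (K-845, Fenica, 260 units, £52,637.00):
Base rate for K-845 is 7%.
Origin Fenica qualifies under the Eriesta–Fenica agreement and K-845 is covered: preferential rate Free applies instead.
The additional-duty order on K-845 targets Ilius, not Fenica; it does not apply.
Duty = £52,637.00 × 0% = £0.00.
Line 4 (M-942, Ilius, 2,218 kg, £171,651.02):
Base rate for M-942 is 8.5% + £0.66/kg.
M-942 has an FTA preferential rate, but origin Ilius is not Fenica; base rate stands.
Duty = £171,651.02 × 8.5% + 2,218 × £0.66 = £16,054.22.
Total = £9,661.20 + £375.20 + £0.00 + £16,054.22 = £26,090.62.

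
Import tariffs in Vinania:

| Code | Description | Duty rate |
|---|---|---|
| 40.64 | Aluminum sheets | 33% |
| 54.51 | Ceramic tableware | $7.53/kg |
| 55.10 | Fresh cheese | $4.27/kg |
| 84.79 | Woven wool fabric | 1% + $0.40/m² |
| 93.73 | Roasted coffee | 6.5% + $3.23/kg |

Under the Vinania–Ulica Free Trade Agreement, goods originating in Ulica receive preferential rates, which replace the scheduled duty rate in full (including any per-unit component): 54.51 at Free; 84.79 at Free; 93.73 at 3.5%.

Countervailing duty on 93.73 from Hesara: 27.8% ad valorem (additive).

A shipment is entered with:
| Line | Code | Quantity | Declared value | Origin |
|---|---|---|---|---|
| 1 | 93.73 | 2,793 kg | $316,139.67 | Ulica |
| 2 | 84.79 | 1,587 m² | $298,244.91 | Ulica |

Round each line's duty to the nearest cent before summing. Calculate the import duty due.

$11,064.89

Line 1 (93.73, Ulica, 2,793 kg, $316,139.67):
Base rate for 93.73 is 6.5% + $3.23/kg.
Origin Ulica qualifies under the Vinania–Ulica agreement and 93.73 is covered: preferential rate 3.5% applies instead.
The additional-duty order on 93.73 targets Hesara, not Ulica; it does not apply.
Duty = $316,139.67 × 3.5% = $11,064.89.
Line 2 (84.79, Ulica, 1,587 m², $298,244.91):
Base rate for 84.79 is 1% + $0.40/m².
Origin Ulica qualifies under the Vinania–Ulica agreement and 84.79 is covered: preferential rate Free applies instead.
Duty = $298,244.91 × 0% = $0.00.
Total = $11,064.89 + $0.00 = $11,064.89.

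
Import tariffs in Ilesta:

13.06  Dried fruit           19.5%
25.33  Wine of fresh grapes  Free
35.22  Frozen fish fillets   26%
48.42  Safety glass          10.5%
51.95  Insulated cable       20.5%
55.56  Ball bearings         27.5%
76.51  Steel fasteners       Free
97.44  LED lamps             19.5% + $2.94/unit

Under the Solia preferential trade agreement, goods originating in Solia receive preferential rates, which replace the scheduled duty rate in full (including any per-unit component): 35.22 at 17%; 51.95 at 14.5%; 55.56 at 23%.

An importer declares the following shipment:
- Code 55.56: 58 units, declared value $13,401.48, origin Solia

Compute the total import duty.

Line 1 (55.56, Solia, 58 units, $13,401.48):
Base rate for 55.56 is 27.5%.
Origin Solia qualifies under the Ilesta–Solia agreement and 55.56 is covered: preferential rate 23% applies instead.
Duty = $13,401.48 × 23% = $3,082.34.

$3,082.34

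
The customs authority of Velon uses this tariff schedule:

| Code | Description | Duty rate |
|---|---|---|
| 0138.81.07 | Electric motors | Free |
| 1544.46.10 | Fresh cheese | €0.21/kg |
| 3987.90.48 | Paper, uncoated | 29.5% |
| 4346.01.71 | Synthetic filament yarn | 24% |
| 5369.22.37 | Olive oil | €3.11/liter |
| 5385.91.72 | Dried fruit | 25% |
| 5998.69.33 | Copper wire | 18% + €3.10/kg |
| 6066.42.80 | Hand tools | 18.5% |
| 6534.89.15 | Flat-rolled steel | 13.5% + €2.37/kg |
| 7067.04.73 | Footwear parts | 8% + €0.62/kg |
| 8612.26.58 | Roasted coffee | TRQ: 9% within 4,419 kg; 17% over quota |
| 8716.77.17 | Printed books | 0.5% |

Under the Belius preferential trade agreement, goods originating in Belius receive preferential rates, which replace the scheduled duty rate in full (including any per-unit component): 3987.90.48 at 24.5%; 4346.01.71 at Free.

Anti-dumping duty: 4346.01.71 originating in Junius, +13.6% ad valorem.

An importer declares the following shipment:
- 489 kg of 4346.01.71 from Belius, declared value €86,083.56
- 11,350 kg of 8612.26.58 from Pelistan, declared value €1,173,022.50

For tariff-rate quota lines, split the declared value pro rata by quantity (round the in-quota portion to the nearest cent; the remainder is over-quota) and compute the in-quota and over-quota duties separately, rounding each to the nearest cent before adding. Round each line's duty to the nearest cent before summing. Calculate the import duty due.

Line 1 (4346.01.71, Belius, 489 kg, €86,083.56):
Base rate for 4346.01.71 is 24%.
Origin Belius qualifies under the Velon–Belius agreement and 4346.01.71 is covered: preferential rate Free applies instead.
The additional-duty order on 4346.01.71 targets Junius, not Belius; it does not apply.
Duty = €86,083.56 × 0% = €0.00.
Line 2 (8612.26.58, Pelistan, 11,350 kg, €1,173,022.50):
Code 8612.26.58 is under a tariff-rate quota (threshold 4,419 kg). In-quota: 4,419 kg at 9%; over-quota: 6,931 kg at 17%.
Pro-rata value split: in-quota = €1,173,022.50 × 4,419/11,350 = €456,703.65; over-quota = €1,173,022.50 − €456,703.65 = €716,318.85.
In-quota duty = €456,703.65 × 9% = €41,103.33. Over-quota duty = €716,318.85 × 17% = €121,774.20.
Line duty = €41,103.33 + €121,774.20 = €162,877.53.
Total = €0.00 + €162,877.53 = €162,877.53.

€162,877.53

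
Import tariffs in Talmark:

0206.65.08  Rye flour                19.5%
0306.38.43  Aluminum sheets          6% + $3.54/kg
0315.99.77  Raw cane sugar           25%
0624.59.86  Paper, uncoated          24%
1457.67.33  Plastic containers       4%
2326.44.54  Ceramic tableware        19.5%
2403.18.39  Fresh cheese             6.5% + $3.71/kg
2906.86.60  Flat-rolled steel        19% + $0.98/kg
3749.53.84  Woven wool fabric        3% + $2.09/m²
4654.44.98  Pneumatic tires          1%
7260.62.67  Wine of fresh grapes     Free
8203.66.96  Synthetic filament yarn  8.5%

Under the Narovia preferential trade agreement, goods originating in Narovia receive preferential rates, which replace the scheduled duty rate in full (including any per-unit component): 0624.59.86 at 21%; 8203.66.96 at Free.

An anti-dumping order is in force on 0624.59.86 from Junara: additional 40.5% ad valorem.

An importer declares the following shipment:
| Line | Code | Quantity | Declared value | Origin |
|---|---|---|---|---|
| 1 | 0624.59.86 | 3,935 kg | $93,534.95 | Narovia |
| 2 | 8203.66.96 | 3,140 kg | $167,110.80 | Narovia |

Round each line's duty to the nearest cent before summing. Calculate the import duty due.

Line 1 (0624.59.86, Narovia, 3,935 kg, $93,534.95):
Base rate for 0624.59.86 is 24%.
Origin Narovia qualifies under the Talmark–Narovia agreement and 0624.59.86 is covered: preferential rate 21% applies instead.
The additional-duty order on 0624.59.86 targets Junara, not Narovia; it does not apply.
Duty = $93,534.95 × 21% = $19,642.34.
Line 2 (8203.66.96, Narovia, 3,140 kg, $167,110.80):
Base rate for 8203.66.96 is 8.5%.
Origin Narovia qualifies under the Talmark–Narovia agreement and 8203.66.96 is covered: preferential rate Free applies instead.
Duty = $167,110.80 × 0% = $0.00.
Total = $19,642.34 + $0.00 = $19,642.34.

$19,642.34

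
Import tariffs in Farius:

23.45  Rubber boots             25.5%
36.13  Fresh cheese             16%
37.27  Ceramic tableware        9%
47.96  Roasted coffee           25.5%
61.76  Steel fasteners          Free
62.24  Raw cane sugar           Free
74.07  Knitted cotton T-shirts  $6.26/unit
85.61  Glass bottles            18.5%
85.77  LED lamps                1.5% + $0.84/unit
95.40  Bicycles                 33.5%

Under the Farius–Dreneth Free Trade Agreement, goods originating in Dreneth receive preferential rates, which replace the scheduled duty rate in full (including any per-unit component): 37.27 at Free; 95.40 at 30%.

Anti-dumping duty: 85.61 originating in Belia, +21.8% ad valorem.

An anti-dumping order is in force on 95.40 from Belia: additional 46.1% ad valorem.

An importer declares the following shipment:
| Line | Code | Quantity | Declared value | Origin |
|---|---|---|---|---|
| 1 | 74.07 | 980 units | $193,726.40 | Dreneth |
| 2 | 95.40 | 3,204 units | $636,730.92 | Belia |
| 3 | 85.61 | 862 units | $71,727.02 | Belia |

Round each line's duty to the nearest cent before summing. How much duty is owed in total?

$541,878.60

Line 1 (74.07, Dreneth, 980 units, $193,726.40):
Base rate for 74.07 is $6.26/unit.
Origin Dreneth is the FTA partner but 74.07 is not on the preference list; base rate stands.
Duty = 980 × $6.26 = $6,134.80.
Line 2 (95.40, Belia, 3,204 units, $636,730.92):
Base rate for 95.40 is 33.5%.
95.40 has an FTA preferential rate, but origin Belia is not Dreneth; base rate stands.
Additional duty on 95.40 from Belia: +46.1%. Applied ad valorem rate: 33.5% + 46.1% = 79.6%.
Duty = $636,730.92 × 79.6% = $506,837.81.
Line 3 (85.61, Belia, 862 units, $71,727.02):
Base rate for 85.61 is 18.5%.
Additional duty on 85.61 from Belia: +21.8%. Applied ad valorem rate: 18.5% + 21.8% = 40.3%.
Duty = $71,727.02 × 40.3% = $28,905.99.
Total = $6,134.80 + $506,837.81 + $28,905.99 = $541,878.60.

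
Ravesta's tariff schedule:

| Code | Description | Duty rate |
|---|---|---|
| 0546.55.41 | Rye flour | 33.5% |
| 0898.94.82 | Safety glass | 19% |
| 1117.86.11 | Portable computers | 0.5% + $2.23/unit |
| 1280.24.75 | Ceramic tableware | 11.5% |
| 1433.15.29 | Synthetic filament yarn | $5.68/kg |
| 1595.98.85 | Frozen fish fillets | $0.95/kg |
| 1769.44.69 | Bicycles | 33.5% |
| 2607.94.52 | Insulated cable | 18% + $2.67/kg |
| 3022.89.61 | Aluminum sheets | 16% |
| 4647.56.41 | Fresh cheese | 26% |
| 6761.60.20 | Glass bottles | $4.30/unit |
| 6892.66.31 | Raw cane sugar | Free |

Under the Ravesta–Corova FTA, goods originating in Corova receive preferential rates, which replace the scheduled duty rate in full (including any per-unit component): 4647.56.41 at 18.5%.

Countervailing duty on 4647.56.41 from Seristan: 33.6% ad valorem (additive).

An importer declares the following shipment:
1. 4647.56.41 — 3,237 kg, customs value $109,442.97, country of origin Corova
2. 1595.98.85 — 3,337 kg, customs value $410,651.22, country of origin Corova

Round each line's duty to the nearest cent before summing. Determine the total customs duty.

$23,417.10

Line 1 (4647.56.41, Corova, 3,237 kg, $109,442.97):
Base rate for 4647.56.41 is 26%.
Origin Corova qualifies under the Ravesta–Corova agreement and 4647.56.41 is covered: preferential rate 18.5% applies instead.
The additional-duty order on 4647.56.41 targets Seristan, not Corova; it does not apply.
Duty = $109,442.97 × 18.5% = $20,246.95.
Line 2 (1595.98.85, Corova, 3,337 kg, $410,651.22):
Base rate for 1595.98.85 is $0.95/kg.
Origin Corova is the FTA partner but 1595.98.85 is not on the preference list; base rate stands.
Duty = 3,337 × $0.95 = $3,170.15.
Total = $20,246.95 + $3,170.15 = $23,417.10.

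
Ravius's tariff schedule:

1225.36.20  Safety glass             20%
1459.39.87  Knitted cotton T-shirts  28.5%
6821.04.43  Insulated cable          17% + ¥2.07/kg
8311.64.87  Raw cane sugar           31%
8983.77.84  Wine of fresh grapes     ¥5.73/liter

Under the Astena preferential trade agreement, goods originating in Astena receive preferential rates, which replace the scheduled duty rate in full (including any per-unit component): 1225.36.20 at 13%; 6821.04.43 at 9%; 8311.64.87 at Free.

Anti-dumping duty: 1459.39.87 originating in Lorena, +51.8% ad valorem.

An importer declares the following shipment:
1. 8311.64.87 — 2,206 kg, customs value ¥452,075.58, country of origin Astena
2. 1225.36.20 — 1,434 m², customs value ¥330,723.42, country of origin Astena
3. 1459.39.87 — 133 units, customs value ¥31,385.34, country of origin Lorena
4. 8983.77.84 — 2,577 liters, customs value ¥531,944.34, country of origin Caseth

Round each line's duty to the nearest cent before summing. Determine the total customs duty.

¥82,962.68

Line 1 (8311.64.87, Astena, 2,206 kg, ¥452,075.58):
Base rate for 8311.64.87 is 31%.
Origin Astena qualifies under the Ravius–Astena agreement and 8311.64.87 is covered: preferential rate Free applies instead.
Duty = ¥452,075.58 × 0% = ¥0.00.
Line 2 (1225.36.20, Astena, 1,434 m², ¥330,723.42):
Base rate for 1225.36.20 is 20%.
Origin Astena qualifies under the Ravius–Astena agreement and 1225.36.20 is covered: preferential rate 13% applies instead.
Duty = ¥330,723.42 × 13% = ¥42,994.04.
Line 3 (1459.39.87, Lorena, 133 units, ¥31,385.34):
Base rate for 1459.39.87 is 28.5%.
Additional duty on 1459.39.87 from Lorena: +51.8%. Applied ad valorem rate: 28.5% + 51.8% = 80.3%.
Duty = ¥31,385.34 × 80.3% = ¥25,202.43.
Line 4 (8983.77.84, Caseth, 2,577 liters, ¥531,944.34):
Base rate for 8983.77.84 is ¥5.73/liter.
Duty = 2,577 × ¥5.73 = ¥14,766.21.
Total = ¥0.00 + ¥42,994.04 + ¥25,202.43 + ¥14,766.21 = ¥82,962.68.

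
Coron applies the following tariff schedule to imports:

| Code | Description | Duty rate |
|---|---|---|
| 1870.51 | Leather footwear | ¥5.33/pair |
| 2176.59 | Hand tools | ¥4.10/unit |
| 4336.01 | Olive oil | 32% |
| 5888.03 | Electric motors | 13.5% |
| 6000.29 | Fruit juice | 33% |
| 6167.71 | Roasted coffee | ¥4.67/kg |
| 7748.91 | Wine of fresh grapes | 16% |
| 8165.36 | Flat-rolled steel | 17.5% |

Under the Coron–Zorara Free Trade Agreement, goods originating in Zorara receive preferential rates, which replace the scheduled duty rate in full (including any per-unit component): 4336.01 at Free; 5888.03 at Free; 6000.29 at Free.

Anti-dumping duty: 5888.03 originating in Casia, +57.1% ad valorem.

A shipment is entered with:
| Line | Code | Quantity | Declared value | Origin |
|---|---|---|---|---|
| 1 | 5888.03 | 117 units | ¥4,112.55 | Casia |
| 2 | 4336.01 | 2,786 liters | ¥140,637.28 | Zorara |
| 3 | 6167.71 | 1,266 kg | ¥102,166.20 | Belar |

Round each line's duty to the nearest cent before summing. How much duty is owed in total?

Line 1 (5888.03, Casia, 117 units, ¥4,112.55):
Base rate for 5888.03 is 13.5%.
5888.03 has an FTA preferential rate, but origin Casia is not Zorara; base rate stands.
Additional duty on 5888.03 from Casia: +57.1%. Applied ad valorem rate: 13.5% + 57.1% = 70.6%.
Duty = ¥4,112.55 × 70.6% = ¥2,903.46.
Line 2 (4336.01, Zorara, 2,786 liters, ¥140,637.28):
Base rate for 4336.01 is 32%.
Origin Zorara qualifies under the Coron–Zorara agreement and 4336.01 is covered: preferential rate Free applies instead.
Duty = ¥140,637.28 × 0% = ¥0.00.
Line 3 (6167.71, Belar, 1,266 kg, ¥102,166.20):
Base rate for 6167.71 is ¥4.67/kg.
Duty = 1,266 × ¥4.67 = ¥5,912.22.
Total = ¥2,903.46 + ¥0.00 + ¥5,912.22 = ¥8,815.68.

¥8,815.68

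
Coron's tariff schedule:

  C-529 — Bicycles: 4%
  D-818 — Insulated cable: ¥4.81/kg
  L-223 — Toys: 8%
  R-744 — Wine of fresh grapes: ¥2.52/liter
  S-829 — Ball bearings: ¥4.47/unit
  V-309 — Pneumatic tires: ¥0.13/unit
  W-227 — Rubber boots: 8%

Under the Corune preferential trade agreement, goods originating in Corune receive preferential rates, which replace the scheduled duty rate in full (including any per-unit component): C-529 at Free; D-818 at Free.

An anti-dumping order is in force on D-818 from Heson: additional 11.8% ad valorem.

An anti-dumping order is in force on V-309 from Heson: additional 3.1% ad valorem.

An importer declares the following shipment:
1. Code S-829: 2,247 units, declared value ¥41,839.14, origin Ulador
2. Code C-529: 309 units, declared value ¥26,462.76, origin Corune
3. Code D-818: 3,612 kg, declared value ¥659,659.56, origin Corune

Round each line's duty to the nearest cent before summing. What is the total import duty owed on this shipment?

Line 1 (S-829, Ulador, 2,247 units, ¥41,839.14):
Base rate for S-829 is ¥4.47/unit.
Duty = 2,247 × ¥4.47 = ¥10,044.09.
Line 2 (C-529, Corune, 309 units, ¥26,462.76):
Base rate for C-529 is 4%.
Origin Corune qualifies under the Coron–Corune agreement and C-529 is covered: preferential rate Free applies instead.
Duty = ¥26,462.76 × 0% = ¥0.00.
Line 3 (D-818, Corune, 3,612 kg, ¥659,659.56):
Base rate for D-818 is ¥4.81/kg.
Origin Corune qualifies under the Coron–Corune agreement and D-818 is covered: preferential rate Free applies instead.
The additional-duty order on D-818 targets Heson, not Corune; it does not apply.
Duty = ¥659,659.56 × 0% = ¥0.00.
Total = ¥10,044.09 + ¥0.00 + ¥0.00 = ¥10,044.09.

¥10,044.09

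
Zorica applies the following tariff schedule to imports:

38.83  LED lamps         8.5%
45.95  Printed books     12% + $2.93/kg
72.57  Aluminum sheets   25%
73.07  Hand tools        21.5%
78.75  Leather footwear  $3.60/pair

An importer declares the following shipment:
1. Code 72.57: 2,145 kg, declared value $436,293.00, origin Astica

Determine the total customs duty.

$109,073.25

Line 1 (72.57, Astica, 2,145 kg, $436,293.00):
Base rate for 72.57 is 25%.
Duty = $436,293.00 × 25% = $109,073.25.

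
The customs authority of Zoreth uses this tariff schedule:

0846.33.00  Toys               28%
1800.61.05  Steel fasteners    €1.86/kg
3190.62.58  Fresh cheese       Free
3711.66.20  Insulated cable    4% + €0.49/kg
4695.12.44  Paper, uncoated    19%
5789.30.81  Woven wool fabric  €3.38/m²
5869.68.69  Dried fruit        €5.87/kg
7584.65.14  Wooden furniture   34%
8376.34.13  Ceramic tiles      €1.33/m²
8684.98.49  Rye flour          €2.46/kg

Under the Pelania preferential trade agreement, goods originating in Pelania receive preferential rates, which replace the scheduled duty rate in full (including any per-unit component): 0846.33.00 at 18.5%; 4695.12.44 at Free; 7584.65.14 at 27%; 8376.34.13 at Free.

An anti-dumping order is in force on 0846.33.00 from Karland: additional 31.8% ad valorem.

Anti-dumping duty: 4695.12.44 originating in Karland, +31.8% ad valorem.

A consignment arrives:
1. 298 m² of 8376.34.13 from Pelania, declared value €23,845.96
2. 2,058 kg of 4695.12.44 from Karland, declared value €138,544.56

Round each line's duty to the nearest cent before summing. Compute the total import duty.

Line 1 (8376.34.13, Pelania, 298 m², €23,845.96):
Base rate for 8376.34.13 is €1.33/m².
Origin Pelania qualifies under the Zoreth–Pelania agreement and 8376.34.13 is covered: preferential rate Free applies instead.
Duty = €23,845.96 × 0% = €0.00.
Line 2 (4695.12.44, Karland, 2,058 kg, €138,544.56):
Base rate for 4695.12.44 is 19%.
4695.12.44 has an FTA preferential rate, but origin Karland is not Pelania; base rate stands.
Additional duty on 4695.12.44 from Karland: +31.8%. Applied ad valorem rate: 19% + 31.8% = 50.8%.
Duty = €138,544.56 × 50.8% = €70,380.64.
Total = €0.00 + €70,380.64 = €70,380.64.

€70,380.64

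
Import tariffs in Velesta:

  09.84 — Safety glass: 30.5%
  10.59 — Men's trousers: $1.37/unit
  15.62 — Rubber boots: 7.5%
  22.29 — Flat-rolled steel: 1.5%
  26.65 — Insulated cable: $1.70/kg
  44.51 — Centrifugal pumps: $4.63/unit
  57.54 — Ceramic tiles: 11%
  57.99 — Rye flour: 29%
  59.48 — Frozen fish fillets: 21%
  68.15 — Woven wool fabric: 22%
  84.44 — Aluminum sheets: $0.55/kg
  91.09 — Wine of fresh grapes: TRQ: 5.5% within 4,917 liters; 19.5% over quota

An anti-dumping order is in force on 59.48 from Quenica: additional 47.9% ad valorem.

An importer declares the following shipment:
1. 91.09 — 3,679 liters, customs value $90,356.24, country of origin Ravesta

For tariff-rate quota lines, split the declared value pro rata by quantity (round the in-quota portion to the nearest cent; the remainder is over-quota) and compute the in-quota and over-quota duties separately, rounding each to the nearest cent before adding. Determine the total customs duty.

$4,969.59

Line 1 (91.09, Ravesta, 3,679 liters, $90,356.24):
Code 91.09 is under a tariff-rate quota (threshold 4,917 liters). Quantity 3,679 liters is within the quota, so the in-quota rate 5.5% applies to the full value.
Duty = $90,356.24 × 5.5% = $4,969.59.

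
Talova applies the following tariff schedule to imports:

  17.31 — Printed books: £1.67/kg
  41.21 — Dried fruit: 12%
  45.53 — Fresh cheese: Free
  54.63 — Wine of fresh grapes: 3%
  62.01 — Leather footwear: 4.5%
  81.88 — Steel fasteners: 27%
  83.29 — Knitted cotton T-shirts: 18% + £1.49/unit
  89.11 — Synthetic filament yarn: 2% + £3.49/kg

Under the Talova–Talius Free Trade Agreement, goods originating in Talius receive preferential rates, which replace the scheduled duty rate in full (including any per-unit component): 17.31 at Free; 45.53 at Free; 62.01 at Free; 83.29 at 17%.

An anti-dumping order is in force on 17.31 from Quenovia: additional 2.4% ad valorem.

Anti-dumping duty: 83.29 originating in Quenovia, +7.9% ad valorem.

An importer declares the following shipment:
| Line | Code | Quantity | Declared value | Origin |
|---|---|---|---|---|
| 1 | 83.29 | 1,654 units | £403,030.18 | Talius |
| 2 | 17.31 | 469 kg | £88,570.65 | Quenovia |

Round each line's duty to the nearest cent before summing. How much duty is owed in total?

Line 1 (83.29, Talius, 1,654 units, £403,030.18):
Base rate for 83.29 is 18% + £1.49/unit.
Origin Talius qualifies under the Talova–Talius agreement and 83.29 is covered: preferential rate 17% applies instead.
The additional-duty order on 83.29 targets Quenovia, not Talius; it does not apply.
Duty = £403,030.18 × 17% = £68,515.13.
Line 2 (17.31, Quenovia, 469 kg, £88,570.65):
Base rate for 17.31 is £1.67/kg.
17.31 has an FTA preferential rate, but origin Quenovia is not Talius; base rate stands.
Additional duty on 17.31 from Quenovia: +2.4% ad valorem. Applied ad valorem rate = 2.4%.
Duty = £88,570.65 × 2.4% + 469 × £1.67 = £2,908.93.
Total = £68,515.13 + £2,908.93 = £71,424.06.

£71,424.06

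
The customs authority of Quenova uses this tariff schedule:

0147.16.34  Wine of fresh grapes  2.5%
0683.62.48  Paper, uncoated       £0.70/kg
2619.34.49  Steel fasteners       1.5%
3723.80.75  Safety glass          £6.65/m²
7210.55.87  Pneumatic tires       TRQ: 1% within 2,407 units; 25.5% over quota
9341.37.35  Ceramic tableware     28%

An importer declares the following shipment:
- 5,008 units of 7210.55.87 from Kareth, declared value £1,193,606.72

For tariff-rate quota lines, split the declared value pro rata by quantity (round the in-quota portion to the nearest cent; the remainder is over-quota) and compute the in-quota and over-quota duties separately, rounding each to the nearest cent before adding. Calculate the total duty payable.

£163,817.04

Line 1 (7210.55.87, Kareth, 5,008 units, £1,193,606.72):
Code 7210.55.87 is under a tariff-rate quota (threshold 2,407 units). In-quota: 2,407 units at 1%; over-quota: 2,601 units at 25.5%.
Pro-rata value split: in-quota = £1,193,606.72 × 2,407/5,008 = £573,684.38; over-quota = £1,193,606.72 − £573,684.38 = £619,922.34.
In-quota duty = £573,684.38 × 1% = £5,736.84. Over-quota duty = £619,922.34 × 25.5% = £158,080.20.
Line duty = £5,736.84 + £158,080.20 = £163,817.04.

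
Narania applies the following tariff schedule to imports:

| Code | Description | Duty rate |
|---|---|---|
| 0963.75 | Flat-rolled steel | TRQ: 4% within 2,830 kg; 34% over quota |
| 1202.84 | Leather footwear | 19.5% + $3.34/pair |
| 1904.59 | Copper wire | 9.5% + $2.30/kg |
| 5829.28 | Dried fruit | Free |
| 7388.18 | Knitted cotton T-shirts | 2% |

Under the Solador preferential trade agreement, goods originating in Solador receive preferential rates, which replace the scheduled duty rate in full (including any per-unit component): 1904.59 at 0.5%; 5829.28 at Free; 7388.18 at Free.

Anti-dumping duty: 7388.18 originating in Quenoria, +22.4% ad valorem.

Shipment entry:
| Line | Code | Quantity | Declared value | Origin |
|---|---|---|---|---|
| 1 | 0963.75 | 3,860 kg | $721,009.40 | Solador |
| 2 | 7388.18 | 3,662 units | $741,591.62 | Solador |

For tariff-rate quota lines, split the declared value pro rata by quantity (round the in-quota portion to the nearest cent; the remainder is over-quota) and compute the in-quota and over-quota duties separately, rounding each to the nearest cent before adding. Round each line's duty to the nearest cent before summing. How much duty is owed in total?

Line 1 (0963.75, Solador, 3,860 kg, $721,009.40):
Code 0963.75 is under a tariff-rate quota (threshold 2,830 kg). In-quota: 2,830 kg at 4%; over-quota: 1,030 kg at 34%.
Pro-rata value split: in-quota = $721,009.40 × 2,830/3,860 = $528,615.70; over-quota = $721,009.40 − $528,615.70 = $192,393.70.
In-quota duty = $528,615.70 × 4% = $21,144.63. Over-quota duty = $192,393.70 × 34% = $65,413.86.
Line duty = $21,144.63 + $65,413.86 = $86,558.49.
Line 2 (7388.18, Solador, 3,662 units, $741,591.62):
Base rate for 7388.18 is 2%.
Origin Solador qualifies under the Narania–Solador agreement and 7388.18 is covered: preferential rate Free applies instead.
The additional-duty order on 7388.18 targets Quenoria, not Solador; it does not apply.
Duty = $741,591.62 × 0% = $0.00.
Total = $86,558.49 + $0.00 = $86,558.49.

$86,558.49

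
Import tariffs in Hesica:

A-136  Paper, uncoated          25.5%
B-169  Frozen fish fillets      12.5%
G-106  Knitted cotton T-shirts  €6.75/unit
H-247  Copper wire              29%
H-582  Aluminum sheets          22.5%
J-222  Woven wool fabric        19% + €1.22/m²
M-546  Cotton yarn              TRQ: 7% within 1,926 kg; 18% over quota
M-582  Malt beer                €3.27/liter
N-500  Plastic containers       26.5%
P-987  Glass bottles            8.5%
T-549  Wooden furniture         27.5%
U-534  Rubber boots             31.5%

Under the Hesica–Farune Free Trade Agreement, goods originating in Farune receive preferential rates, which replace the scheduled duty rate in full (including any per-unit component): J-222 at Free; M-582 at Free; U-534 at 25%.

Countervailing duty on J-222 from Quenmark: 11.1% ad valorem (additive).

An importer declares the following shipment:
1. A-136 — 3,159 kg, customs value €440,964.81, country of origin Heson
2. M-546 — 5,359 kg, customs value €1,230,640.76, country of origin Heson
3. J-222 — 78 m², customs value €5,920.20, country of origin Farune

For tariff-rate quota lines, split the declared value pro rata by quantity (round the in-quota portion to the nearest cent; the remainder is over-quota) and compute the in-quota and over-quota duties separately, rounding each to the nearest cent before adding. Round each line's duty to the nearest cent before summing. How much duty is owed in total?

€285,309.83

Line 1 (A-136, Heson, 3,159 kg, €440,964.81):
Base rate for A-136 is 25.5%.
Duty = €440,964.81 × 25.5% = €112,446.03.
Line 2 (M-546, Heson, 5,359 kg, €1,230,640.76):
Code M-546 is under a tariff-rate quota (threshold 1,926 kg). In-quota: 1,926 kg at 7%; over-quota: 3,433 kg at 18%.
Pro-rata value split: in-quota = €1,230,640.76 × 1,926/5,359 = €442,286.64; over-quota = €1,230,640.76 − €442,286.64 = €788,354.12.
In-quota duty = €442,286.64 × 7% = €30,960.06. Over-quota duty = €788,354.12 × 18% = €141,903.74.
Line duty = €30,960.06 + €141,903.74 = €172,863.80.
Line 3 (J-222, Farune, 78 m², €5,920.20):
Base rate for J-222 is 19% + €1.22/m².
Origin Farune qualifies under the Hesica–Farune agreement and J-222 is covered: preferential rate Free applies instead.
The additional-duty order on J-222 targets Quenmark, not Farune; it does not apply.
Duty = €5,920.20 × 0% = €0.00.
Total = €112,446.03 + €172,863.80 + €0.00 = €285,309.83.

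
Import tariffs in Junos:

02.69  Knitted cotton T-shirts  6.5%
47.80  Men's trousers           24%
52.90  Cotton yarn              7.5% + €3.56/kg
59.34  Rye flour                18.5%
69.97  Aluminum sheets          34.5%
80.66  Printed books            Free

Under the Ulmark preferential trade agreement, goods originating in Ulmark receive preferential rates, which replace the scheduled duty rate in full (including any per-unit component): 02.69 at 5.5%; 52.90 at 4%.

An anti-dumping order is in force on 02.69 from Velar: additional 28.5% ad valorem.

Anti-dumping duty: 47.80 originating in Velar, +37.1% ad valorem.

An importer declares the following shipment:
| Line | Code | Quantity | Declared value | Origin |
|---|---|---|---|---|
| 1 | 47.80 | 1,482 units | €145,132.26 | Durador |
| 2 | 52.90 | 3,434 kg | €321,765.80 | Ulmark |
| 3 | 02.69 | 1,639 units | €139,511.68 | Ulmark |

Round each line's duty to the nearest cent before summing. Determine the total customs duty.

€55,375.51

Line 1 (47.80, Durador, 1,482 units, €145,132.26):
Base rate for 47.80 is 24%.
The additional-duty order on 47.80 targets Velar, not Durador; it does not apply.
Duty = €145,132.26 × 24% = €34,831.74.
Line 2 (52.90, Ulmark, 3,434 kg, €321,765.80):
Base rate for 52.90 is 7.5% + €3.56/kg.
Origin Ulmark qualifies under the Junos–Ulmark agreement and 52.90 is covered: preferential rate 4% applies instead.
Duty = €321,765.80 × 4% = €12,870.63.
Line 3 (02.69, Ulmark, 1,639 units, €139,511.68):
Base rate for 02.69 is 6.5%.
Origin Ulmark qualifies under the Junos–Ulmark agreement and 02.69 is covered: preferential rate 5.5% applies instead.
The additional-duty order on 02.69 targets Velar, not Ulmark; it does not apply.
Duty = €139,511.68 × 5.5% = €7,673.14.
Total = €34,831.74 + €12,870.63 + €7,673.14 = €55,375.51.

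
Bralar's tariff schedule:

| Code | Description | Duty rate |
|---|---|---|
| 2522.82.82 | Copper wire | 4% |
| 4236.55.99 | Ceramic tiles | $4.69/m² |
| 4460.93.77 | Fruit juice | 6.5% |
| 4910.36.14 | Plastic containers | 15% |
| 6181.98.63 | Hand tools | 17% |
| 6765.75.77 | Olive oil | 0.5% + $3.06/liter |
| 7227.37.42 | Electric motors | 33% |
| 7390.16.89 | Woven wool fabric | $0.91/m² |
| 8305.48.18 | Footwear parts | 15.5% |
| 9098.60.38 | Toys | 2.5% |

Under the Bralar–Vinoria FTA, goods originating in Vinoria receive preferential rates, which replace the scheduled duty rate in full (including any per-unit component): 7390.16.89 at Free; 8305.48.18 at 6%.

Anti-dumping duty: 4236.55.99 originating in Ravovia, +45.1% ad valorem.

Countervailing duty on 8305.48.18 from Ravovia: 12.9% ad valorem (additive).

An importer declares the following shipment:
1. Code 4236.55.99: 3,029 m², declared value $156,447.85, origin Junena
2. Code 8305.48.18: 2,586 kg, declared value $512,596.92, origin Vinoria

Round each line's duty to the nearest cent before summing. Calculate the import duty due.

$44,961.83

Line 1 (4236.55.99, Junena, 3,029 m², $156,447.85):
Base rate for 4236.55.99 is $4.69/m².
The additional-duty order on 4236.55.99 targets Ravovia, not Junena; it does not apply.
Duty = 3,029 × $4.69 = $14,206.01.
Line 2 (8305.48.18, Vinoria, 2,586 kg, $512,596.92):
Base rate for 8305.48.18 is 15.5%.
Origin Vinoria qualifies under the Bralar–Vinoria agreement and 8305.48.18 is covered: preferential rate 6% applies instead.
The additional-duty order on 8305.48.18 targets Ravovia, not Vinoria; it does not apply.
Duty = $512,596.92 × 6% = $30,755.82.
Total = $14,206.01 + $30,755.82 = $44,961.83.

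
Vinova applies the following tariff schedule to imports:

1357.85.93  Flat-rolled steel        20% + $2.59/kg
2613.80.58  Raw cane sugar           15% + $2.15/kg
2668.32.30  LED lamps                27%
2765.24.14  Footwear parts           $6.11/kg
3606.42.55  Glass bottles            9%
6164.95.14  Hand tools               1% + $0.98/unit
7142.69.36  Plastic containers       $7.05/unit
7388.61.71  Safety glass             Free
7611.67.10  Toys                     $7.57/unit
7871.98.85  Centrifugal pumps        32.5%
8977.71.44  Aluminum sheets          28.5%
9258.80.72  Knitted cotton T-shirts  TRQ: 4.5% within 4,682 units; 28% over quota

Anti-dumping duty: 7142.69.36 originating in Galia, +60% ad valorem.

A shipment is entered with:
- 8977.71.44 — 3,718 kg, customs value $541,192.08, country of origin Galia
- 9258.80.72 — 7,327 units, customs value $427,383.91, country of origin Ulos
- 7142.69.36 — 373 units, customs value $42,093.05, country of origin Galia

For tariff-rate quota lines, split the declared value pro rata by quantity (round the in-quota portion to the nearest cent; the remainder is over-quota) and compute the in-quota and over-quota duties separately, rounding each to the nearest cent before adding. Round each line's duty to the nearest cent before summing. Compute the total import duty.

$237,613.97

Line 1 (8977.71.44, Galia, 3,718 kg, $541,192.08):
Base rate for 8977.71.44 is 28.5%.
Duty = $541,192.08 × 28.5% = $154,239.74.
Line 2 (9258.80.72, Ulos, 7,327 units, $427,383.91):
Code 9258.80.72 is under a tariff-rate quota (threshold 4,682 units). In-quota: 4,682 units at 4.5%; over-quota: 2,645 units at 28%.
Pro-rata value split: in-quota = $427,383.91 × 4,682/7,327 = $273,101.06; over-quota = $427,383.91 − $273,101.06 = $154,282.85.
In-quota duty = $273,101.06 × 4.5% = $12,289.55. Over-quota duty = $154,282.85 × 28% = $43,199.20.
Line duty = $12,289.55 + $43,199.20 = $55,488.75.
Line 3 (7142.69.36, Galia, 373 units, $42,093.05):
Base rate for 7142.69.36 is $7.05/unit.
Additional duty on 7142.69.36 from Galia: +60% ad valorem. Applied ad valorem rate = 60%.
Duty = $42,093.05 × 60% + 373 × $7.05 = $27,885.48.
Total = $154,239.74 + $55,488.75 + $27,885.48 = $237,613.97.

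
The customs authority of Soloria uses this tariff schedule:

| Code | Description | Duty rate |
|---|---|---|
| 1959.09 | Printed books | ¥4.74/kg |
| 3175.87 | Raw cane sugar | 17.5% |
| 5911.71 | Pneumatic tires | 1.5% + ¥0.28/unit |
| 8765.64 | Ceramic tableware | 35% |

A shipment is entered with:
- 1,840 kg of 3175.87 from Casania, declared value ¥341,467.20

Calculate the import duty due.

¥59,756.76

Line 1 (3175.87, Casania, 1,840 kg, ¥341,467.20):
Base rate for 3175.87 is 17.5%.
Duty = ¥341,467.20 × 17.5% = ¥59,756.76.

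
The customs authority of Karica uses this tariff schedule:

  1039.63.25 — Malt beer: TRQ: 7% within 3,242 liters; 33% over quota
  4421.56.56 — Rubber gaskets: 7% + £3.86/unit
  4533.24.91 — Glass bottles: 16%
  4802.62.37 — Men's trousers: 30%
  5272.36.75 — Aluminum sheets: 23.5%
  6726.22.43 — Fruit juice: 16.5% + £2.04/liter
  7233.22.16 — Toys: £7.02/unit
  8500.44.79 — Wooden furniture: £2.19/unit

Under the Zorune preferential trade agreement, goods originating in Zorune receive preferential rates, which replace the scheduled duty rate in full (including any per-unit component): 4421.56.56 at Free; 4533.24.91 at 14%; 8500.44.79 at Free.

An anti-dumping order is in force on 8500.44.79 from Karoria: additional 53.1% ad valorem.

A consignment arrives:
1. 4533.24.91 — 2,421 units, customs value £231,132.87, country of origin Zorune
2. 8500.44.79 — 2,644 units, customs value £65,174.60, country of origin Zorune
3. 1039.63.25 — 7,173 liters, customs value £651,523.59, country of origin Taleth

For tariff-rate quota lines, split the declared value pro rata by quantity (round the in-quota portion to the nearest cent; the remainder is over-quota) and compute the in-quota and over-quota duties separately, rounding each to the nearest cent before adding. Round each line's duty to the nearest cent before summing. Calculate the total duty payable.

Line 1 (4533.24.91, Zorune, 2,421 units, £231,132.87):
Base rate for 4533.24.91 is 16%.
Origin Zorune qualifies under the Karica–Zorune agreement and 4533.24.91 is covered: preferential rate 14% applies instead.
Duty = £231,132.87 × 14% = £32,358.60.
Line 2 (8500.44.79, Zorune, 2,644 units, £65,174.60):
Base rate for 8500.44.79 is £2.19/unit.
Origin Zorune qualifies under the Karica–Zorune agreement and 8500.44.79 is covered: preferential rate Free applies instead.
The additional-duty order on 8500.44.79 targets Karoria, not Zorune; it does not apply.
Duty = £65,174.60 × 0% = £0.00.
Line 3 (1039.63.25, Taleth, 7,173 liters, £651,523.59):
Code 1039.63.25 is under a tariff-rate quota (threshold 3,242 liters). In-quota: 3,242 liters at 7%; over-quota: 3,931 liters at 33%.
Pro-rata value split: in-quota = £651,523.59 × 3,242/7,173 = £294,470.86; over-quota = £651,523.59 − £294,470.86 = £357,052.73.
In-quota duty = £294,470.86 × 7% = £20,612.96. Over-quota duty = £357,052.73 × 33% = £117,827.40.
Line duty = £20,612.96 + £117,827.40 = £138,440.36.
Total = £32,358.60 + £0.00 + £138,440.36 = £170,798.96.

£170,798.96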